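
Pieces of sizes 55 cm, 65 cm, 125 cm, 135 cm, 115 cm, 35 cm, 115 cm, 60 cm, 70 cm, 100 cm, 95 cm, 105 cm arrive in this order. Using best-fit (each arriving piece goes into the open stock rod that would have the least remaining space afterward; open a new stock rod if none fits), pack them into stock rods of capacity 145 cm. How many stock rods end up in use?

  55 → stock rod 1 (new)  [load 55/145]
  65 → stock rod 1  [load 120/145]
  125 → stock rod 2 (new)  [load 125/145]
  135 → stock rod 3 (new)  [load 135/145]
  115 → stock rod 4 (new)  [load 115/145]
  35 → stock rod 5 (new)  [load 35/145]
  115 → stock rod 6 (new)  [load 115/145]
  60 → stock rod 5  [load 95/145]
  70 → stock rod 7 (new)  [load 70/145]
  100 → stock rod 8 (new)  [load 100/145]
  95 → stock rod 9 (new)  [load 95/145]
  105 → stock rod 10 (new)  [load 105/145]
10 stock rods opened.

10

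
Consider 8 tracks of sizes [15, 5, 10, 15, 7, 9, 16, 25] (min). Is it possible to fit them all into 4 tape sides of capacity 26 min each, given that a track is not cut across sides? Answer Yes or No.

No

Total = 102 min; ⌈102/26⌉ = 4.
The bound of 4 does not rule out 4, but exhaustive search shows no assignment into 4 tape sides of capacity 26 min exists — the minimum is 5.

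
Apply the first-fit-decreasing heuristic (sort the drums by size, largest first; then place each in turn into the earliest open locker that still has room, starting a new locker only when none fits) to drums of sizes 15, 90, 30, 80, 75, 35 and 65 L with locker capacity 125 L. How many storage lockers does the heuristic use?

Sorted descending: 90, 80, 75, 65, 35, 30, 15.
  90 → locker 1 (new)  [load 90/125]
  80 → locker 2 (new)  [load 80/125]
  75 → locker 3 (new)  [load 75/125]
  65 → locker 4 (new)  [load 65/125]
  35 → locker 1  [load 125/125]
  30 → locker 2  [load 110/125]
  15 → locker 2  [load 125/125]
4 storage lockers opened.

4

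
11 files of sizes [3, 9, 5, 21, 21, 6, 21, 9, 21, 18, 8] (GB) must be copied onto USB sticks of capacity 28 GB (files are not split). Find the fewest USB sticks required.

Total = 21 + 21 + 21 + 21 + 18 + 9 + 9 + 8 + 6 + 5 + 3 = 142 GB.
Lower bound: ⌈142/28⌉ = 6 USB sticks.
A packing using 6 USB sticks:
  USB stick 1: 21 + 6 = 27
  USB stick 2: 21 + 5 = 26
  USB stick 3: 21 + 3 = 24
  USB stick 4: 21 = 21
  USB stick 5: 18 + 9 = 27
  USB stick 6: 9 + 8 = 17
This matches the lower bound, so 6 is optimal.

6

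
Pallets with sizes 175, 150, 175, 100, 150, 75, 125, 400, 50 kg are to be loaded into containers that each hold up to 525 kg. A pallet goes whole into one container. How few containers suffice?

Total = 400 + 175 + 175 + 150 + 150 + 125 + 100 + 75 + 50 = 1400 kg.
Lower bound: ⌈1400/525⌉ = 3 containers.
A packing using 3 containers:
  container 1: 400 + 125 = 525
  container 2: 175 + 175 + 150 = 500
  container 3: 150 + 100 + 75 + 50 = 375
This matches the lower bound, so 3 is optimal.

3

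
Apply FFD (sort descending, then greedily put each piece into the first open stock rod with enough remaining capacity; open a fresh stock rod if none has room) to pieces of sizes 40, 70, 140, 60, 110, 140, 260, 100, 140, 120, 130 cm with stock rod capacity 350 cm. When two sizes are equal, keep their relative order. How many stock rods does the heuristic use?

Sorted descending: 260, 140, 140, 140, 130, 120, 110, 100, 70, 60, 40.
  260 → stock rod 1 (new)  [load 260/350]
  140 → stock rod 2 (new)  [load 140/350]
  140 → stock rod 2  [load 280/350]
  140 → stock rod 3 (new)  [load 140/350]
  130 → stock rod 3  [load 270/350]
  120 → stock rod 4 (new)  [load 120/350]
  110 → stock rod 4  [load 230/350]
  100 → stock rod 4  [load 330/350]
  70 → stock rod 1  [load 330/350]
  60 → stock rod 2  [load 340/350]
  40 → stock rod 3  [load 310/350]
4 stock rods opened.

4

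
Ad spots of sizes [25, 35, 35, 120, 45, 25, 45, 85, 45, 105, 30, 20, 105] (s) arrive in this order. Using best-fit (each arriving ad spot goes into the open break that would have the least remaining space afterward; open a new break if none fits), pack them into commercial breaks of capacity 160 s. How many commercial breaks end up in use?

  25 → break 1 (new)  [load 25/160]
  35 → break 1  [load 60/160]
  35 → break 1  [load 95/160]
  120 → break 2 (new)  [load 120/160]
  45 → break 1  [load 140/160]
  25 → break 2  [load 145/160]
  45 → break 3 (new)  [load 45/160]
  85 → break 3  [load 130/160]
  45 → break 4 (new)  [load 45/160]
  105 → break 4  [load 150/160]
  30 → break 3  [load 160/160]
  20 → break 1  [load 160/160]
  105 → break 5 (new)  [load 105/160]
5 commercial breaks opened.

5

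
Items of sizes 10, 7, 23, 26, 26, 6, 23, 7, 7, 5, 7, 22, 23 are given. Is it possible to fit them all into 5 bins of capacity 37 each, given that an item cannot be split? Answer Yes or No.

No

Total = 192; ⌈192/37⌉ = 6.
At least 6 bins are required, but only 5 are allowed.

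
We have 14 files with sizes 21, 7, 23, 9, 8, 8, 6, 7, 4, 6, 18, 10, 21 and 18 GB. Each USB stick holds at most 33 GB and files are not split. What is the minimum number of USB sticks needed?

6

Total = 23 + 21 + 21 + 18 + 18 + 10 + 9 + 8 + 8 + 7 + 7 + 6 + 6 + 4 = 166 GB.
Lower bound: ⌈166/33⌉ = 6 USB sticks.
A packing using 6 USB sticks:
  USB stick 1: 23 + 10 = 33
  USB stick 2: 21 + 9 = 30
  USB stick 3: 21 + 8 + 4 = 33
  USB stick 4: 18 + 8 + 7 = 33
  USB stick 5: 18 + 7 + 6 = 31
  USB stick 6: 6 = 6
This matches the lower bound, so 6 is optimal.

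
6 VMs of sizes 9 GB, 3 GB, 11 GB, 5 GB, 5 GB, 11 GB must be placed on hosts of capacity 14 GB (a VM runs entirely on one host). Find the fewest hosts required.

Total = 11 + 11 + 9 + 5 + 5 + 3 = 44 GB.
Lower bound: ⌈44/14⌉ = 4 hosts.
A packing using 4 hosts:
  host 1: 11 + 3 = 14
  host 2: 11 = 11
  host 3: 9 + 5 = 14
  host 4: 5 = 5
This matches the lower bound, so 4 is optimal.

4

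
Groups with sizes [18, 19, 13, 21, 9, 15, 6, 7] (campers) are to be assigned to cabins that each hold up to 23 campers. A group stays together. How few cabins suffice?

6

Total = 21 + 19 + 18 + 15 + 13 + 9 + 7 + 6 = 108 campers.
Lower bound: ⌈108/23⌉ = 5 cabins.
A packing using 6 cabins:
  cabin 1: 21 = 21
  cabin 2: 19 = 19
  cabin 3: 18 = 18
  cabin 4: 15 + 7 = 22
  cabin 5: 13 + 9 = 22
  cabin 6: 6 = 6
No arrangement into 5 cabins stays within capacity, so 6 is optimal.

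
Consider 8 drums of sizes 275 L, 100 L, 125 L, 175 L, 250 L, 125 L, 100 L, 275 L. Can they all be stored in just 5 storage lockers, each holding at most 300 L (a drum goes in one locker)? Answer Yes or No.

Total = 1425 L; ⌈1425/300⌉ = 5.
The bound of 5 does not rule out 5, but exhaustive search shows no assignment into 5 storage lockers of capacity 300 L exists — the minimum is 6.

No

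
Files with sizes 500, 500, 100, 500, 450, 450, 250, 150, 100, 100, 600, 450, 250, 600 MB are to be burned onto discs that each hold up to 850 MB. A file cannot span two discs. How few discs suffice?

8

Total = 600 + 600 + 500 + 500 + 500 + 450 + 450 + 450 + 250 + 250 + 150 + 100 + 100 + 100 = 5000 MB.
Lower bound: ⌈5000/850⌉ = 6 discs.
Also, 8 files each exceed 425 MB, and no two of those can share a disc, so at least 8 discs are needed.
A packing using 8 discs:
  disc 1: 600 + 250 = 850
  disc 2: 600 + 250 = 850
  disc 3: 500 + 150 + 100 + 100 = 850
  disc 4: 500 + 100 = 600
  disc 5: 500 = 500
  disc 6: 450 = 450
  disc 7: 450 = 450
  disc 8: 450 = 450
This matches the lower bound, so 8 is optimal.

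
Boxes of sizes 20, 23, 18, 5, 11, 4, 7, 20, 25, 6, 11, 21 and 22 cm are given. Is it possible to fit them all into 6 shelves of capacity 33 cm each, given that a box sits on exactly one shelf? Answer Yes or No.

No

Total = 193 cm; ⌈193/33⌉ = 6.
7 boxes each exceed half the capacity and cannot share a shelf, forcing at least 7 shelves.
At least 7 shelves are required, but only 6 are allowed.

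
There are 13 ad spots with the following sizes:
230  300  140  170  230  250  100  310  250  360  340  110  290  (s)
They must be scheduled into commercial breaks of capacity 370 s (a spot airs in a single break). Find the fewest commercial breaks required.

Total = 360 + 340 + 310 + 300 + 290 + 250 + 250 + 230 + 230 + 170 + 140 + 110 + 100 = 3080 s.
Lower bound: ⌈3080/370⌉ = 9 commercial breaks.
A packing using 10 commercial breaks:
  break 1: 360 = 360
  break 2: 340 = 340
  break 3: 310 = 310
  break 4: 300 = 300
  break 5: 290 = 290
  break 6: 250 + 110 = 360
  break 7: 250 + 100 = 350
  break 8: 230 + 140 = 370
  break 9: 230 = 230
  break 10: 170 = 170
No arrangement into 9 commercial breaks stays within capacity, so 10 is optimal.

10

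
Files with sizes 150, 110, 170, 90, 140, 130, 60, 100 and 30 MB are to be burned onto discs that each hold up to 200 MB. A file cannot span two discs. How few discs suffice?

6

Total = 170 + 150 + 140 + 130 + 110 + 100 + 90 + 60 + 30 = 980 MB.
Lower bound: ⌈980/200⌉ = 5 discs.
A packing using 6 discs:
  disc 1: 170 + 30 = 200
  disc 2: 150 = 150
  disc 3: 140 + 60 = 200
  disc 4: 130 = 130
  disc 5: 110 + 90 = 200
  disc 6: 100 = 100
No arrangement into 5 discs stays within capacity, so 6 is optimal.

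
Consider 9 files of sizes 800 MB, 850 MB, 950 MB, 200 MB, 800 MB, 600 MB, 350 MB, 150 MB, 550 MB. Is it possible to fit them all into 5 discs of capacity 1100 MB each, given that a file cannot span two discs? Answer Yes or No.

Total = 5250 MB; ⌈5250/1100⌉ = 5.
The bound of 5 does not rule out 5, but exhaustive search shows no assignment into 5 discs of capacity 1100 MB exists — the minimum is 6.

No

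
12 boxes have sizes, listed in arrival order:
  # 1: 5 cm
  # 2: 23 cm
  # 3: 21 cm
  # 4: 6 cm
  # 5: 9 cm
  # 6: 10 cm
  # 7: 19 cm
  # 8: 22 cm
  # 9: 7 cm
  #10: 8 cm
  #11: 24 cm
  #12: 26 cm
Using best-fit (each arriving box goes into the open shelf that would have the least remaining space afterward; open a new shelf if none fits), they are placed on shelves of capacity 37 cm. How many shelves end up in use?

  5 → shelf 1 (new)  [load 5/37]
  23 → shelf 1  [load 28/37]
  21 → shelf 2 (new)  [load 21/37]
  6 → shelf 1  [load 34/37]
  9 → shelf 2  [load 30/37]
  10 → shelf 3 (new)  [load 10/37]
  19 → shelf 3  [load 29/37]
  22 → shelf 4 (new)  [load 22/37]
  7 → shelf 2  [load 37/37]
  8 → shelf 3  [load 37/37]
  24 → shelf 5 (new)  [load 24/37]
  26 → shelf 6 (new)  [load 26/37]
6 shelves opened.

6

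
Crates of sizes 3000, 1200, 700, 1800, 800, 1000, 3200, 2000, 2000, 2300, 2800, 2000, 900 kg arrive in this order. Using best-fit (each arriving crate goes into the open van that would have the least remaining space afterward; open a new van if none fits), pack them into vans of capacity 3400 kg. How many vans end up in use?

9

  3000 → van 1 (new)  [load 3000/3400]
  1200 → van 2 (new)  [load 1200/3400]
  700 → van 2  [load 1900/3400]
  1800 → van 3 (new)  [load 1800/3400]
  800 → van 2  [load 2700/3400]
  1000 → van 3  [load 2800/3400]
  3200 → van 4 (new)  [load 3200/3400]
  2000 → van 5 (new)  [load 2000/3400]
  2000 → van 6 (new)  [load 2000/3400]
  2300 → van 7 (new)  [load 2300/3400]
  2800 → van 8 (new)  [load 2800/3400]
  2000 → van 9 (new)  [load 2000/3400]
  900 → van 7  [load 3200/3400]
9 vans opened.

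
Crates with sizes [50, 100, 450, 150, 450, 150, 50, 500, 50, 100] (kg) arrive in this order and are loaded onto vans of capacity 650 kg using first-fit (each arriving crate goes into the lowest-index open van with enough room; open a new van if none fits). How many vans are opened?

4

  50 → van 1 (new)  [load 50/650]
  100 → van 1  [load 150/650]
  450 → van 1  [load 600/650]
  150 → van 2 (new)  [load 150/650]
  450 → van 2  [load 600/650]
  150 → van 3 (new)  [load 150/650]
  50 → van 1  [load 650/650]
  500 → van 3  [load 650/650]
  50 → van 2  [load 650/650]
  100 → van 4 (new)  [load 100/650]
4 vans opened.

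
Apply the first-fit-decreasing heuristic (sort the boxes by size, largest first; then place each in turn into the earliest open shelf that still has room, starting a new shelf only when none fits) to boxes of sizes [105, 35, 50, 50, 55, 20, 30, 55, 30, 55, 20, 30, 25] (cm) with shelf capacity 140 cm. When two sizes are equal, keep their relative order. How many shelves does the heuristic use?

5

Sorted descending: 105, 55, 55, 55, 50, 50, 35, 30, 30, 30, 25, 20, 20.
  105 → shelf 1 (new)  [load 105/140]
  55 → shelf 2 (new)  [load 55/140]
  55 → shelf 2  [load 110/140]
  55 → shelf 3 (new)  [load 55/140]
  50 → shelf 3  [load 105/140]
  50 → shelf 4 (new)  [load 50/140]
  35 → shelf 1  [load 140/140]
  30 → shelf 2  [load 140/140]
  30 → shelf 3  [load 135/140]
  30 → shelf 4  [load 80/140]
  25 → shelf 4  [load 105/140]
  20 → shelf 4  [load 125/140]
  20 → shelf 5 (new)  [load 20/140]
5 shelves opened.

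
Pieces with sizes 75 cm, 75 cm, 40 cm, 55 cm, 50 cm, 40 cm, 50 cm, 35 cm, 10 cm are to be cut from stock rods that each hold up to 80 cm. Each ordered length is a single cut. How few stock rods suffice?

Total = 75 + 75 + 55 + 50 + 50 + 40 + 40 + 35 + 10 = 430 cm.
Lower bound: ⌈430/80⌉ = 6 stock rods.
A packing using 7 stock rods:
  stock rod 1: 75 = 75
  stock rod 2: 75 = 75
  stock rod 3: 55 + 10 = 65
  stock rod 4: 50 = 50
  stock rod 5: 50 = 50
  stock rod 6: 40 + 40 = 80
  stock rod 7: 35 = 35
No arrangement into 6 stock rods stays within capacity, so 7 is optimal.

7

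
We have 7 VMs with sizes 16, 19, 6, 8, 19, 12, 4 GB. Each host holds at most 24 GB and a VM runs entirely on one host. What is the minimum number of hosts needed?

Total = 19 + 19 + 16 + 12 + 8 + 6 + 4 = 84 GB.
Lower bound: ⌈84/24⌉ = 4 hosts.
A packing using 4 hosts:
  host 1: 19 + 4 = 23
  host 2: 19 = 19
  host 3: 16 + 8 = 24
  host 4: 12 + 6 = 18
This matches the lower bound, so 4 is optimal.

4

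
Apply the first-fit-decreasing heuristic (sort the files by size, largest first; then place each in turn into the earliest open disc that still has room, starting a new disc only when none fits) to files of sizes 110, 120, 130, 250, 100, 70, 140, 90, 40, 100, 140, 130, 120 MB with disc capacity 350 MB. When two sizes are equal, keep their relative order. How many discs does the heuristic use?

Sorted descending: 250, 140, 140, 130, 130, 120, 120, 110, 100, 100, 90, 70, 40.
  250 → disc 1 (new)  [load 250/350]
  140 → disc 2 (new)  [load 140/350]
  140 → disc 2  [load 280/350]
  130 → disc 3 (new)  [load 130/350]
  130 → disc 3  [load 260/350]
  120 → disc 4 (new)  [load 120/350]
  120 → disc 4  [load 240/350]
  110 → disc 4  [load 350/350]
  100 → disc 1  [load 350/350]
  100 → disc 5 (new)  [load 100/350]
  90 → disc 3  [load 350/350]
  70 → disc 2  [load 350/350]
  40 → disc 5  [load 140/350]
5 discs opened.

5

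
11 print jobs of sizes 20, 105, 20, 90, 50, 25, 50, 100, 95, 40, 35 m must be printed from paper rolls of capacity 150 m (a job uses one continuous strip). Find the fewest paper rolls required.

5

Total = 105 + 100 + 95 + 90 + 50 + 50 + 40 + 35 + 25 + 20 + 20 = 630 m.
Lower bound: ⌈630/150⌉ = 5 paper rolls.
A packing using 5 paper rolls:
  roll 1: 105 + 40 = 145
  roll 2: 100 + 50 = 150
  roll 3: 95 + 50 = 145
  roll 4: 90 + 35 + 25 = 150
  roll 5: 20 + 20 = 40
This matches the lower bound, so 5 is optimal.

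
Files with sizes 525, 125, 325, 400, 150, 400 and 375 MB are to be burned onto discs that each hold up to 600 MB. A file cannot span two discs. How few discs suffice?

5

Total = 525 + 400 + 400 + 375 + 325 + 150 + 125 = 2300 MB.
Lower bound: ⌈2300/600⌉ = 4 discs.
Also, 5 files each exceed 300 MB, and no two of those can share a disc, so at least 5 discs are needed.
A packing using 5 discs:
  disc 1: 525 = 525
  disc 2: 400 + 150 = 550
  disc 3: 400 + 125 = 525
  disc 4: 375 = 375
  disc 5: 325 = 325
This matches the lower bound, so 5 is optimal.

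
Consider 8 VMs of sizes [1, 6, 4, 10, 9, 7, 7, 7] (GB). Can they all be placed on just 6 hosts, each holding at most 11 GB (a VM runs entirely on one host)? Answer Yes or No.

Yes

A valid assignment using 6 hosts:
  host 1: 10 + 1 = 11
  host 2: 9 = 9
  host 3: 7 + 4 = 11
  host 4: 7 = 7
  host 5: 7 = 7
  host 6: 6 = 6
Every load is within 11 GB, so 6 hosts suffice.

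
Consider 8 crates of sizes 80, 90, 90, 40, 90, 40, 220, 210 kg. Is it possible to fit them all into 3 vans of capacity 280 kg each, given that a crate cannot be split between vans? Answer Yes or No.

Total = 860 kg; ⌈860/280⌉ = 4.
At least 4 vans are required, but only 3 are allowed.

No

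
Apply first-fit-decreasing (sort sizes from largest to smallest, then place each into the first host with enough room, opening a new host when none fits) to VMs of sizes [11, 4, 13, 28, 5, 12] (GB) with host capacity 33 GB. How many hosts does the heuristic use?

Sorted descending: 28, 13, 12, 11, 5, 4.
  28 → host 1 (new)  [load 28/33]
  13 → host 2 (new)  [load 13/33]
  12 → host 2  [load 25/33]
  11 → host 3 (new)  [load 11/33]
  5 → host 1  [load 33/33]
  4 → host 2  [load 29/33]
3 hosts opened.

3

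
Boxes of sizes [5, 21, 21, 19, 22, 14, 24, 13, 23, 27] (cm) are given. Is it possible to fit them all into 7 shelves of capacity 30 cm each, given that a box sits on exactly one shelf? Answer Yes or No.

Total = 189 cm; ⌈189/30⌉ = 7.
The bound of 7 does not rule out 7, but exhaustive search shows no assignment into 7 shelves of capacity 30 cm exists — the minimum is 8.

No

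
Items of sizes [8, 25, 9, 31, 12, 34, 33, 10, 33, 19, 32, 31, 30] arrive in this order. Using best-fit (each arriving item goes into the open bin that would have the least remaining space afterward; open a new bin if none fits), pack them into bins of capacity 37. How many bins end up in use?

10

  8 → bin 1 (new)  [load 8/37]
  25 → bin 1  [load 33/37]
  9 → bin 2 (new)  [load 9/37]
  31 → bin 3 (new)  [load 31/37]
  12 → bin 2  [load 21/37]
  34 → bin 4 (new)  [load 34/37]
  33 → bin 5 (new)  [load 33/37]
  10 → bin 2  [load 31/37]
  33 → bin 6 (new)  [load 33/37]
  19 → bin 7 (new)  [load 19/37]
  32 → bin 8 (new)  [load 32/37]
  31 → bin 9 (new)  [load 31/37]
  30 → bin 10 (new)  [load 30/37]
10 bins opened.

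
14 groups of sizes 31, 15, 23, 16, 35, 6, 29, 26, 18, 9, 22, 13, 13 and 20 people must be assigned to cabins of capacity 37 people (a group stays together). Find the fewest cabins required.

8

Total = 35 + 31 + 29 + 26 + 23 + 22 + 20 + 18 + 16 + 15 + 13 + 13 + 9 + 6 = 276 people.
Lower bound: ⌈276/37⌉ = 8 cabins.
A packing using 8 cabins:
  cabin 1: 35 = 35
  cabin 2: 31 + 6 = 37
  cabin 3: 29 = 29
  cabin 4: 26 + 9 = 35
  cabin 5: 23 + 13 = 36
  cabin 6: 22 + 15 = 37
  cabin 7: 20 + 16 = 36
  cabin 8: 18 + 13 = 31
This matches the lower bound, so 8 is optimal.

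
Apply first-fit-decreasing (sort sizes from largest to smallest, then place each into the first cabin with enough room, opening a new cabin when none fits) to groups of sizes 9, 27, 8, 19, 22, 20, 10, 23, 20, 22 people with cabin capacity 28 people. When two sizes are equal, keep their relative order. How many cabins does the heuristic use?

Sorted descending: 27, 23, 22, 22, 20, 20, 19, 10, 9, 8.
  27 → cabin 1 (new)  [load 27/28]
  23 → cabin 2 (new)  [load 23/28]
  22 → cabin 3 (new)  [load 22/28]
  22 → cabin 4 (new)  [load 22/28]
  20 → cabin 5 (new)  [load 20/28]
  20 → cabin 6 (new)  [load 20/28]
  19 → cabin 7 (new)  [load 19/28]
  10 → cabin 8 (new)  [load 10/28]
  9 → cabin 7  [load 28/28]
  8 → cabin 5  [load 28/28]
8 cabins opened.

8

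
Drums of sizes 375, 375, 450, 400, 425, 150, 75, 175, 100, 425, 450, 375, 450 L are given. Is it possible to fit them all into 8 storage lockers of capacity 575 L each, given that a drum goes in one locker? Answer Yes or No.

Total = 4225 L; ⌈4225/575⌉ = 8.
9 drums each exceed half the capacity and cannot share a locker, forcing at least 9 storage lockers.
At least 9 storage lockers are required, but only 8 are allowed.

No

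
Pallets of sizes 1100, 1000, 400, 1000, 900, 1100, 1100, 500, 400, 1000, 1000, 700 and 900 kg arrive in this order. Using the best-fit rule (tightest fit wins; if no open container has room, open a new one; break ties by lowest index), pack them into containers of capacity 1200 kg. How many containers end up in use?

11

  1100 → container 1 (new)  [load 1100/1200]
  1000 → container 2 (new)  [load 1000/1200]
  400 → container 3 (new)  [load 400/1200]
  1000 → container 4 (new)  [load 1000/1200]
  900 → container 5 (new)  [load 900/1200]
  1100 → container 6 (new)  [load 1100/1200]
  1100 → container 7 (new)  [load 1100/1200]
  500 → container 3  [load 900/1200]
  400 → container 8 (new)  [load 400/1200]
  1000 → container 9 (new)  [load 1000/1200]
  1000 → container 10 (new)  [load 1000/1200]
  700 → container 8  [load 1100/1200]
  900 → container 11 (new)  [load 900/1200]
11 containers opened.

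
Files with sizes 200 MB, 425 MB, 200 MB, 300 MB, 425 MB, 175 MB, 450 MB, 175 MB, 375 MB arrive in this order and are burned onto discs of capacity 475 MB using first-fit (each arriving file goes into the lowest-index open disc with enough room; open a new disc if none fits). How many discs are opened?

7

  200 → disc 1 (new)  [load 200/475]
  425 → disc 2 (new)  [load 425/475]
  200 → disc 1  [load 400/475]
  300 → disc 3 (new)  [load 300/475]
  425 → disc 4 (new)  [load 425/475]
  175 → disc 3  [load 475/475]
  450 → disc 5 (new)  [load 450/475]
  175 → disc 6 (new)  [load 175/475]
  375 → disc 7 (new)  [load 375/475]
7 discs opened.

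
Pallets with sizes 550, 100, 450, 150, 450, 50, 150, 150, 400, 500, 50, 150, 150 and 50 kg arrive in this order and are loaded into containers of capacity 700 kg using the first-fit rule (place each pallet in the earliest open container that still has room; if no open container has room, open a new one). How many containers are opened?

  550 → container 1 (new)  [load 550/700]
  100 → container 1  [load 650/700]
  450 → container 2 (new)  [load 450/700]
  150 → container 2  [load 600/700]
  450 → container 3 (new)  [load 450/700]
  50 → container 1  [load 700/700]
  150 → container 3  [load 600/700]
  150 → container 4 (new)  [load 150/700]
  400 → container 4  [load 550/700]
  500 → container 5 (new)  [load 500/700]
  50 → container 2  [load 650/700]
  150 → container 4  [load 700/700]
  150 → container 5  [load 650/700]
  50 → container 2  [load 700/700]
5 containers opened.

5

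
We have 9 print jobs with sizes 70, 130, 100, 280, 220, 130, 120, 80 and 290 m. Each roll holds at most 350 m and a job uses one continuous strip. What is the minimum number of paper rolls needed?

Total = 290 + 280 + 220 + 130 + 130 + 120 + 100 + 80 + 70 = 1420 m.
Lower bound: ⌈1420/350⌉ = 5 paper rolls.
A packing using 5 paper rolls:
  roll 1: 290 = 290
  roll 2: 280 + 70 = 350
  roll 3: 220 + 130 = 350
  roll 4: 130 + 120 + 100 = 350
  roll 5: 80 = 80
This matches the lower bound, so 5 is optimal.

5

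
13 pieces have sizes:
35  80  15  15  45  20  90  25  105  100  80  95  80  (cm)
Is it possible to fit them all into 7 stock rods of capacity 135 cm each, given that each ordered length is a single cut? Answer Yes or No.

Yes

A valid assignment using 7 stock rods:
  stock rod 1: 105 + 25 = 130
  stock rod 2: 100 + 35 = 135
  stock rod 3: 95 + 20 + 15 = 130
  stock rod 4: 90 + 45 = 135
  stock rod 5: 80 + 15 = 95
  stock rod 6: 80 = 80
  stock rod 7: 80 = 80
Every load is within 135 cm, so 7 stock rods suffice.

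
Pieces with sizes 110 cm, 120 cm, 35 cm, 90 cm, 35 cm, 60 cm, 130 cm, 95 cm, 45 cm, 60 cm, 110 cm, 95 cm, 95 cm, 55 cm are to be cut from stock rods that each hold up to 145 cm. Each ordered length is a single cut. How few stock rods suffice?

9

Total = 130 + 120 + 110 + 110 + 95 + 95 + 95 + 90 + 60 + 60 + 55 + 45 + 35 + 35 = 1135 cm.
Lower bound: ⌈1135/145⌉ = 8 stock rods.
A packing using 9 stock rods:
  stock rod 1: 130 = 130
  stock rod 2: 120 = 120
  stock rod 3: 110 + 35 = 145
  stock rod 4: 110 + 35 = 145
  stock rod 5: 95 + 45 = 140
  stock rod 6: 95 = 95
  stock rod 7: 95 = 95
  stock rod 8: 90 + 55 = 145
  stock rod 9: 60 + 60 = 120
No arrangement into 8 stock rods stays within capacity, so 9 is optimal.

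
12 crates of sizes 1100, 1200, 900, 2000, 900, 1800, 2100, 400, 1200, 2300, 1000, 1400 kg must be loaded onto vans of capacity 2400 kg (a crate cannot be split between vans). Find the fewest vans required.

Total = 2300 + 2100 + 2000 + 1800 + 1400 + 1200 + 1200 + 1100 + 1000 + 900 + 900 + 400 = 16300 kg.
Lower bound: ⌈16300/2400⌉ = 7 vans.
A packing using 8 vans:
  van 1: 2300 = 2300
  van 2: 2100 = 2100
  van 3: 2000 + 400 = 2400
  van 4: 1800 = 1800
  van 5: 1400 + 1000 = 2400
  van 6: 1200 + 1200 = 2400
  van 7: 1100 + 900 = 2000
  van 8: 900 = 900
No arrangement into 7 vans stays within capacity, so 8 is optimal.

8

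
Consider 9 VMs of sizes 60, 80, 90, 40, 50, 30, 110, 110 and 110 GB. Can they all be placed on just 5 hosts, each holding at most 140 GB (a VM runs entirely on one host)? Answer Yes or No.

No

Total = 680 GB; ⌈680/140⌉ = 5.
The bound of 5 does not rule out 5, but exhaustive search shows no assignment into 5 hosts of capacity 140 GB exists — the minimum is 6.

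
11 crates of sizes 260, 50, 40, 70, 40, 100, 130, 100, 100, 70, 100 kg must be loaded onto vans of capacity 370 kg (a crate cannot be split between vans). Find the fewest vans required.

Total = 260 + 130 + 100 + 100 + 100 + 100 + 70 + 70 + 50 + 40 + 40 = 1060 kg.
Lower bound: ⌈1060/370⌉ = 3 vans.
A packing using 3 vans:
  van 1: 260 + 100 = 360
  van 2: 130 + 100 + 100 + 40 = 370
  van 3: 100 + 70 + 70 + 50 + 40 = 330
This matches the lower bound, so 3 is optimal.

3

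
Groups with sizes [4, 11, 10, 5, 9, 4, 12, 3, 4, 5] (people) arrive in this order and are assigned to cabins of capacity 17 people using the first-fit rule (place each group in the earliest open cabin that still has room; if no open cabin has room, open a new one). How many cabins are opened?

  4 → cabin 1 (new)  [load 4/17]
  11 → cabin 1  [load 15/17]
  10 → cabin 2 (new)  [load 10/17]
  5 → cabin 2  [load 15/17]
  9 → cabin 3 (new)  [load 9/17]
  4 → cabin 3  [load 13/17]
  12 → cabin 4 (new)  [load 12/17]
  3 → cabin 3  [load 16/17]
  4 → cabin 4  [load 16/17]
  5 → cabin 5 (new)  [load 5/17]
5 cabins opened.

5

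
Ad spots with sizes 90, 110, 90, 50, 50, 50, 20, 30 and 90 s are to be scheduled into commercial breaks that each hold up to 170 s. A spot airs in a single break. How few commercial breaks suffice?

Total = 110 + 90 + 90 + 90 + 50 + 50 + 50 + 30 + 20 = 580 s.
Lower bound: ⌈580/170⌉ = 4 commercial breaks.
A packing using 4 commercial breaks:
  break 1: 110 + 50 = 160
  break 2: 90 + 50 + 30 = 170
  break 3: 90 + 50 + 20 = 160
  break 4: 90 = 90
This matches the lower bound, so 4 is optimal.

4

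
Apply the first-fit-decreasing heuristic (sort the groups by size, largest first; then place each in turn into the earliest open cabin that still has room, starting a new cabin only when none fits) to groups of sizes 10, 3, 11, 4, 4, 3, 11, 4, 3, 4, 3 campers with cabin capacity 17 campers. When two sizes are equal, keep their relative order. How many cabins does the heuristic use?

4

Sorted descending: 11, 11, 10, 4, 4, 4, 4, 3, 3, 3, 3.
  11 → cabin 1 (new)  [load 11/17]
  11 → cabin 2 (new)  [load 11/17]
  10 → cabin 3 (new)  [load 10/17]
  4 → cabin 1  [load 15/17]
  4 → cabin 2  [load 15/17]
  4 → cabin 3  [load 14/17]
  4 → cabin 4 (new)  [load 4/17]
  3 → cabin 3  [load 17/17]
  3 → cabin 4  [load 7/17]
  3 → cabin 4  [load 10/17]
  3 → cabin 4  [load 13/17]
4 cabins opened.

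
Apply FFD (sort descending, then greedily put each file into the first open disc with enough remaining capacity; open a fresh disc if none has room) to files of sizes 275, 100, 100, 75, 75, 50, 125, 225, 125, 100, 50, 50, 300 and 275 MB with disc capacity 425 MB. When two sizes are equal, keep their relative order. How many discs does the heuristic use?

5

Sorted descending: 300, 275, 275, 225, 125, 125, 100, 100, 100, 75, 75, 50, 50, 50.
  300 → disc 1 (new)  [load 300/425]
  275 → disc 2 (new)  [load 275/425]
  275 → disc 3 (new)  [load 275/425]
  225 → disc 4 (new)  [load 225/425]
  125 → disc 1  [load 425/425]
  125 → disc 2  [load 400/425]
  100 → disc 3  [load 375/425]
  100 → disc 4  [load 325/425]
  100 → disc 4  [load 425/425]
  75 → disc 5 (new)  [load 75/425]
  75 → disc 5  [load 150/425]
  50 → disc 3  [load 425/425]
  50 → disc 5  [load 200/425]
  50 → disc 5  [load 250/425]
5 discs opened.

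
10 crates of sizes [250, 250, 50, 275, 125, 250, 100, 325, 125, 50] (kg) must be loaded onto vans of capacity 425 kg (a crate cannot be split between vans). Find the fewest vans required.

5

Total = 325 + 275 + 250 + 250 + 250 + 125 + 125 + 100 + 50 + 50 = 1800 kg.
Lower bound: ⌈1800/425⌉ = 5 vans.
A packing using 5 vans:
  van 1: 325 + 100 = 425
  van 2: 275 + 125 = 400
  van 3: 250 + 125 + 50 = 425
  van 4: 250 + 50 = 300
  van 5: 250 = 250
This matches the lower bound, so 5 is optimal.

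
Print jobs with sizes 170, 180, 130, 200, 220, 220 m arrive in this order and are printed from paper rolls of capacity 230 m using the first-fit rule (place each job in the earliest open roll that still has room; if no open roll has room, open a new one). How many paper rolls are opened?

6

  170 → roll 1 (new)  [load 170/230]
  180 → roll 2 (new)  [load 180/230]
  130 → roll 3 (new)  [load 130/230]
  200 → roll 4 (new)  [load 200/230]
  220 → roll 5 (new)  [load 220/230]
  220 → roll 6 (new)  [load 220/230]
6 paper rolls opened.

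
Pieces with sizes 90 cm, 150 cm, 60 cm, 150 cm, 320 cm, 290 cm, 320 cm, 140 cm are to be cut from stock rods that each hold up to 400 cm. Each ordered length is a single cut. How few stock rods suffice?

Total = 320 + 320 + 290 + 150 + 150 + 140 + 90 + 60 = 1520 cm.
Lower bound: ⌈1520/400⌉ = 4 stock rods.
A packing using 5 stock rods:
  stock rod 1: 320 + 60 = 380
  stock rod 2: 320 = 320
  stock rod 3: 290 + 90 = 380
  stock rod 4: 150 + 150 = 300
  stock rod 5: 140 = 140
No arrangement into 4 stock rods stays within capacity, so 5 is optimal.

5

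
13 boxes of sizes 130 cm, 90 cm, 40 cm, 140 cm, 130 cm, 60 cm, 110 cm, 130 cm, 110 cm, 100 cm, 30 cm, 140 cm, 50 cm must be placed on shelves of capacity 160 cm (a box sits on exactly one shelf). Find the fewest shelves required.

9

Total = 140 + 140 + 130 + 130 + 130 + 110 + 110 + 100 + 90 + 60 + 50 + 40 + 30 = 1260 cm.
Lower bound: ⌈1260/160⌉ = 8 shelves.
Also, 9 boxes each exceed 80 cm, and no two of those can share a shelf, so at least 9 shelves are needed.
A packing using 9 shelves:
  shelf 1: 140 = 140
  shelf 2: 140 = 140
  shelf 3: 130 + 30 = 160
  shelf 4: 130 = 130
  shelf 5: 130 = 130
  shelf 6: 110 + 50 = 160
  shelf 7: 110 + 40 = 150
  shelf 8: 100 + 60 = 160
  shelf 9: 90 = 90
This matches the lower bound, so 9 is optimal.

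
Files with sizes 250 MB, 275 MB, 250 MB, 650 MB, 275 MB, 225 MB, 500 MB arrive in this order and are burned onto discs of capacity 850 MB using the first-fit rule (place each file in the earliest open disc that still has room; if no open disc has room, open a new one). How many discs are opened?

  250 → disc 1 (new)  [load 250/850]
  275 → disc 1  [load 525/850]
  250 → disc 1  [load 775/850]
  650 → disc 2 (new)  [load 650/850]
  275 → disc 3 (new)  [load 275/850]
  225 → disc 3  [load 500/850]
  500 → disc 4 (new)  [load 500/850]
4 discs opened.

4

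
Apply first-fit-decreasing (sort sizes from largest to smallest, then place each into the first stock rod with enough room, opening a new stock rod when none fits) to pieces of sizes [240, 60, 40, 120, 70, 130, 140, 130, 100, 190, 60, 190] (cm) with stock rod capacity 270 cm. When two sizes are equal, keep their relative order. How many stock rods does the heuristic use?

Sorted descending: 240, 190, 190, 140, 130, 130, 120, 100, 70, 60, 60, 40.
  240 → stock rod 1 (new)  [load 240/270]
  190 → stock rod 2 (new)  [load 190/270]
  190 → stock rod 3 (new)  [load 190/270]
  140 → stock rod 4 (new)  [load 140/270]
  130 → stock rod 4  [load 270/270]
  130 → stock rod 5 (new)  [load 130/270]
  120 → stock rod 5  [load 250/270]
  100 → stock rod 6 (new)  [load 100/270]
  70 → stock rod 2  [load 260/270]
  60 → stock rod 3  [load 250/270]
  60 → stock rod 6  [load 160/270]
  40 → stock rod 6  [load 200/270]
6 stock rods opened.

6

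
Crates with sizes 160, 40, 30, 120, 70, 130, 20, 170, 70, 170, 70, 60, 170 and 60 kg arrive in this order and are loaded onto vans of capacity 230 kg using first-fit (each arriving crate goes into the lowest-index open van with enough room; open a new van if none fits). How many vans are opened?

  160 → van 1 (new)  [load 160/230]
  40 → van 1  [load 200/230]
  30 → van 1  [load 230/230]
  120 → van 2 (new)  [load 120/230]
  70 → van 2  [load 190/230]
  130 → van 3 (new)  [load 130/230]
  20 → van 2  [load 210/230]
  170 → van 4 (new)  [load 170/230]
  70 → van 3  [load 200/230]
  170 → van 5 (new)  [load 170/230]
  70 → van 6 (new)  [load 70/230]
  60 → van 4  [load 230/230]
  170 → van 7 (new)  [load 170/230]
  60 → van 5  [load 230/230]
7 vans opened.

7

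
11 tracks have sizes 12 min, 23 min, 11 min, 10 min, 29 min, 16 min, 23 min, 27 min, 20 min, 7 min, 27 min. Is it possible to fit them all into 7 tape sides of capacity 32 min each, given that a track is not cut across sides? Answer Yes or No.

No

Total = 205 min; ⌈205/32⌉ = 7.
The bound of 7 does not rule out 7, but exhaustive search shows no assignment into 7 tape sides of capacity 32 min exists — the minimum is 8.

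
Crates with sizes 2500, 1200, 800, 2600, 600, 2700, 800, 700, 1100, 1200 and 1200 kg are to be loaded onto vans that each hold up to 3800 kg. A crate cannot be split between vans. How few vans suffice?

5

Total = 2700 + 2600 + 2500 + 1200 + 1200 + 1200 + 1100 + 800 + 800 + 700 + 600 = 15400 kg.
Lower bound: ⌈15400/3800⌉ = 5 vans.
A packing using 5 vans:
  van 1: 2700 + 1100 = 3800
  van 2: 2600 + 1200 = 3800
  van 3: 2500 + 1200 = 3700
  van 4: 1200 + 800 + 800 + 700 = 3500
  van 5: 600 = 600
This matches the lower bound, so 5 is optimal.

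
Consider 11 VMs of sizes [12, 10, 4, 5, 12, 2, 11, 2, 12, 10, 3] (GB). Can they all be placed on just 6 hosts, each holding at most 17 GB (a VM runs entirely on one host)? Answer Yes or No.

A valid assignment using 6 hosts:
  host 1: 12 + 5 = 17
  host 2: 12 + 4 = 16
  host 3: 12 + 3 + 2 = 17
  host 4: 11 + 2 = 13
  host 5: 10 = 10
  host 6: 10 = 10
Every load is within 17 GB, so 6 hosts suffice.

Yes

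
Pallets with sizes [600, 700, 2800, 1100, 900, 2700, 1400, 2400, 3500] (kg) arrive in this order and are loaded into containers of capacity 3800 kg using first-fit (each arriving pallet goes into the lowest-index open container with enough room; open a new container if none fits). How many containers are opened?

5

  600 → container 1 (new)  [load 600/3800]
  700 → container 1  [load 1300/3800]
  2800 → container 2 (new)  [load 2800/3800]
  1100 → container 1  [load 2400/3800]
  900 → container 1  [load 3300/3800]
  2700 → container 3 (new)  [load 2700/3800]
  1400 → container 4 (new)  [load 1400/3800]
  2400 → container 4  [load 3800/3800]
  3500 → container 5 (new)  [load 3500/3800]
5 containers opened.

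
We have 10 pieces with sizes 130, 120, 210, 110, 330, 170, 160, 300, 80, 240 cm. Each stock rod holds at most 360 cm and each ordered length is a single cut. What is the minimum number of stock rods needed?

6

Total = 330 + 300 + 240 + 210 + 170 + 160 + 130 + 120 + 110 + 80 = 1850 cm.
Lower bound: ⌈1850/360⌉ = 6 stock rods.
A packing using 6 stock rods:
  stock rod 1: 330 = 330
  stock rod 2: 300 = 300
  stock rod 3: 240 + 120 = 360
  stock rod 4: 210 + 130 = 340
  stock rod 5: 170 + 160 = 330
  stock rod 6: 110 + 80 = 190
This matches the lower bound, so 6 is optimal.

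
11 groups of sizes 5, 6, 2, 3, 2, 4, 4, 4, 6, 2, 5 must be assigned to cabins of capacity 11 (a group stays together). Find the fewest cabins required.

Total = 6 + 6 + 5 + 5 + 4 + 4 + 4 + 3 + 2 + 2 + 2 = 43.
Lower bound: ⌈43/11⌉ = 4 cabins.
A packing using 4 cabins:
  cabin 1: 6 + 5 = 11
  cabin 2: 6 + 5 = 11
  cabin 3: 4 + 4 + 3 = 11
  cabin 4: 4 + 2 + 2 + 2 = 10
This matches the lower bound, so 4 is optimal.

4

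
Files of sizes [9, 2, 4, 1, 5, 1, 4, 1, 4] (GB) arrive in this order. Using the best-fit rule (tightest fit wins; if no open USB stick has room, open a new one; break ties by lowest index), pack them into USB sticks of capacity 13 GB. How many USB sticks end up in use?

  9 → USB stick 1 (new)  [load 9/13]
  2 → USB stick 1  [load 11/13]
  4 → USB stick 2 (new)  [load 4/13]
  1 → USB stick 1  [load 12/13]
  5 → USB stick 2  [load 9/13]
  1 → USB stick 1  [load 13/13]
  4 → USB stick 2  [load 13/13]
  1 → USB stick 3 (new)  [load 1/13]
  4 → USB stick 3  [load 5/13]
3 USB sticks opened.

3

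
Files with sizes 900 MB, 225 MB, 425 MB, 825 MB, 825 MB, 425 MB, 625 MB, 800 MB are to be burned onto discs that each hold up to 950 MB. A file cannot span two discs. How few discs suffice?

Total = 900 + 825 + 825 + 800 + 625 + 425 + 425 + 225 = 5050 MB.
Lower bound: ⌈5050/950⌉ = 6 discs.
A packing using 6 discs:
  disc 1: 900 = 900
  disc 2: 825 = 825
  disc 3: 825 = 825
  disc 4: 800 = 800
  disc 5: 625 + 225 = 850
  disc 6: 425 + 425 = 850
This matches the lower bound, so 6 is optimal.

6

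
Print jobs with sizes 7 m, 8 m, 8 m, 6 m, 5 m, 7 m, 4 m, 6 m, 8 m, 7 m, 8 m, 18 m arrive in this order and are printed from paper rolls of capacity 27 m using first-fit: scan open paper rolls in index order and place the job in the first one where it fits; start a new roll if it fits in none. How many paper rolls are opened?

4

  7 → roll 1 (new)  [load 7/27]
  8 → roll 1  [load 15/27]
  8 → roll 1  [load 23/27]
  6 → roll 2 (new)  [load 6/27]
  5 → roll 2  [load 11/27]
  7 → roll 2  [load 18/27]
  4 → roll 1  [load 27/27]
  6 → roll 2  [load 24/27]
  8 → roll 3 (new)  [load 8/27]
  7 → roll 3  [load 15/27]
  8 → roll 3  [load 23/27]
  18 → roll 4 (new)  [load 18/27]
4 paper rolls opened.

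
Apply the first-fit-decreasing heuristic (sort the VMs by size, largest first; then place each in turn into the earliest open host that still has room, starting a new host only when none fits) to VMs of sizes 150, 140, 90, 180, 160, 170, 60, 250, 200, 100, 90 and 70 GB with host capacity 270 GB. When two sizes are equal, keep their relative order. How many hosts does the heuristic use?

Sorted descending: 250, 200, 180, 170, 160, 150, 140, 100, 90, 90, 70, 60.
  250 → host 1 (new)  [load 250/270]
  200 → host 2 (new)  [load 200/270]
  180 → host 3 (new)  [load 180/270]
  170 → host 4 (new)  [load 170/270]
  160 → host 5 (new)  [load 160/270]
  150 → host 6 (new)  [load 150/270]
  140 → host 7 (new)  [load 140/270]
  100 → host 4  [load 270/270]
  90 → host 3  [load 270/270]
  90 → host 5  [load 250/270]
  70 → host 2  [load 270/270]
  60 → host 6  [load 210/270]
7 hosts opened.

7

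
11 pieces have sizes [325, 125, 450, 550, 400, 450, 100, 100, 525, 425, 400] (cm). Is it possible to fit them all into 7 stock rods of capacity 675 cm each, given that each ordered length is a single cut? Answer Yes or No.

Total = 3850 cm; ⌈3850/675⌉ = 6.
7 pieces each exceed half the capacity and cannot share a stock rod, forcing at least 7 stock rods.
The bound of 7 does not rule out 7, but exhaustive search shows no assignment into 7 stock rods of capacity 675 cm exists — the minimum is 8.

No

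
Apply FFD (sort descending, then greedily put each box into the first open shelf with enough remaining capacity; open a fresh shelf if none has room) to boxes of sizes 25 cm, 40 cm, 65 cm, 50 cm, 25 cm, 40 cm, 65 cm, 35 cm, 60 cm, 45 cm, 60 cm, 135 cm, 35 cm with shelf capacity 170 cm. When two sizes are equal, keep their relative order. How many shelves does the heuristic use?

Sorted descending: 135, 65, 65, 60, 60, 50, 45, 40, 40, 35, 35, 25, 25.
  135 → shelf 1 (new)  [load 135/170]
  65 → shelf 2 (new)  [load 65/170]
  65 → shelf 2  [load 130/170]
  60 → shelf 3 (new)  [load 60/170]
  60 → shelf 3  [load 120/170]
  50 → shelf 3  [load 170/170]
  45 → shelf 4 (new)  [load 45/170]
  40 → shelf 2  [load 170/170]
  40 → shelf 4  [load 85/170]
  35 → shelf 1  [load 170/170]
  35 → shelf 4  [load 120/170]
  25 → shelf 4  [load 145/170]
  25 → shelf 4  [load 170/170]
4 shelves opened.

4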